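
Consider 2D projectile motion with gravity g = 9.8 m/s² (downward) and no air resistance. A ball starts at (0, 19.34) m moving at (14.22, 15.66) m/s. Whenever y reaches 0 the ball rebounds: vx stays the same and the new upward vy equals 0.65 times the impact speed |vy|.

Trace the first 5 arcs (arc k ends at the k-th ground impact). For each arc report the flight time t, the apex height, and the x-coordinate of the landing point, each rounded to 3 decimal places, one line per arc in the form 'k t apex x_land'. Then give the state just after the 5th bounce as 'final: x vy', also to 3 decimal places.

1 4.148 31.852 58.978
2 3.314 13.457 106.110
3 2.154 5.686 136.746
4 1.400 2.402 156.659
5 0.910 1.015 169.602
final: 169.602 2.899

Arc 1: start y=19.340, vy=15.660 → t=4.148, apex=31.852, x_land=58.978, impact vy=-24.986
  bounce: vy ← 0.65·24.986 = 16.241
Arc 2: start y=0.000, vy=16.241 → t=3.314, apex=13.457, x_land=106.110, impact vy=-16.241
  bounce: vy ← 0.65·16.241 = 10.557
Arc 3: start y=0.000, vy=10.557 → t=2.154, apex=5.686, x_land=136.746, impact vy=-10.557
  bounce: vy ← 0.65·10.557 = 6.862
Arc 4: start y=0.000, vy=6.862 → t=1.400, apex=2.402, x_land=156.659, impact vy=-6.862
  bounce: vy ← 0.65·6.862 = 4.460
Arc 5: start y=0.000, vy=4.460 → t=0.910, apex=1.015, x_land=169.602, impact vy=-4.460
  bounce: vy ← 0.65·4.460 = 2.899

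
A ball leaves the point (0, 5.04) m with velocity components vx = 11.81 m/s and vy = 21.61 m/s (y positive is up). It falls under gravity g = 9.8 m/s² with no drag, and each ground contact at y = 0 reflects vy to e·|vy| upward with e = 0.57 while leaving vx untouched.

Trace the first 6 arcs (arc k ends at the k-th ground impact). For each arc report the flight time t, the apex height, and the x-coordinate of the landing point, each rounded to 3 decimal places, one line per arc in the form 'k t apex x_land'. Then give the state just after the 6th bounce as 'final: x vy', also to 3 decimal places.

Arc 1: start y=5.040, vy=21.610 → t=4.632, apex=28.866, x_land=54.707, impact vy=-23.786
  bounce: vy ← 0.57·23.786 = 13.558
Arc 2: start y=0.000, vy=13.558 → t=2.767, apex=9.379, x_land=87.385, impact vy=-13.558
  bounce: vy ← 0.57·13.558 = 7.728
Arc 3: start y=0.000, vy=7.728 → t=1.577, apex=3.047, x_land=106.011, impact vy=-7.728
  bounce: vy ← 0.57·7.728 = 4.405
Arc 4: start y=0.000, vy=4.405 → t=0.899, apex=0.990, x_land=116.628, impact vy=-4.405
  bounce: vy ← 0.57·4.405 = 2.511
Arc 5: start y=0.000, vy=2.511 → t=0.512, apex=0.322, x_land=122.679, impact vy=-2.511
  bounce: vy ← 0.57·2.511 = 1.431
Arc 6: start y=0.000, vy=1.431 → t=0.292, apex=0.105, x_land=126.129, impact vy=-1.431
  bounce: vy ← 0.57·1.431 = 0.816

1 4.632 28.866 54.707
2 2.767 9.379 87.385
3 1.577 3.047 106.011
4 0.899 0.990 116.628
5 0.512 0.322 122.679
6 0.292 0.105 126.129
final: 126.129 0.816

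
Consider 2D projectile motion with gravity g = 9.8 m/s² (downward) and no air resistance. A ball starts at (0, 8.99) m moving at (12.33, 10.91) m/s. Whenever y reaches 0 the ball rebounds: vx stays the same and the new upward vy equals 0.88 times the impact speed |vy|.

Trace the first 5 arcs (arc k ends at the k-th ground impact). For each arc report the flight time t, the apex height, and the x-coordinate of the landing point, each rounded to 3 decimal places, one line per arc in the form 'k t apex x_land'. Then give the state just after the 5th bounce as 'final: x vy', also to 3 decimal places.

Arc 1: start y=8.990, vy=10.910 → t=2.867, apex=15.063, x_land=35.345, impact vy=-17.182
  bounce: vy ← 0.88·17.182 = 15.120
Arc 2: start y=0.000, vy=15.120 → t=3.086, apex=11.665, x_land=73.393, impact vy=-15.120
  bounce: vy ← 0.88·15.120 = 13.306
Arc 3: start y=0.000, vy=13.306 → t=2.716, apex=9.033, x_land=106.875, impact vy=-13.306
  bounce: vy ← 0.88·13.306 = 11.709
Arc 4: start y=0.000, vy=11.709 → t=2.390, apex=6.995, x_land=136.339, impact vy=-11.709
  bounce: vy ← 0.88·11.709 = 10.304
Arc 5: start y=0.000, vy=10.304 → t=2.103, apex=5.417, x_land=162.268, impact vy=-10.304
  bounce: vy ← 0.88·10.304 = 9.068

1 2.867 15.063 35.345
2 3.086 11.665 73.393
3 2.716 9.033 106.875
4 2.390 6.995 136.339
5 2.103 5.417 162.268
final: 162.268 9.068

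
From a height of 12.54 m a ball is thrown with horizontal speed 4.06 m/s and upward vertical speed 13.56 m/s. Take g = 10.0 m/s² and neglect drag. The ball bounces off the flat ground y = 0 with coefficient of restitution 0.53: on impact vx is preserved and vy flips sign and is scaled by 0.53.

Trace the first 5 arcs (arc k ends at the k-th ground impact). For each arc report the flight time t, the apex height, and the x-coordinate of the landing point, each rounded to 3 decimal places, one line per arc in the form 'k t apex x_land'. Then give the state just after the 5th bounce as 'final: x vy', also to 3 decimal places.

1 3.441 21.734 13.970
2 2.210 6.105 22.942
3 1.171 1.715 27.698
4 0.621 0.482 30.218
5 0.329 0.135 31.554
final: 31.554 0.872

Arc 1: start y=12.540, vy=13.560 → t=3.441, apex=21.734, x_land=13.970, impact vy=-20.849
  bounce: vy ← 0.53·20.849 = 11.050
Arc 2: start y=0.000, vy=11.050 → t=2.210, apex=6.105, x_land=22.942, impact vy=-11.050
  bounce: vy ← 0.53·11.050 = 5.856
Arc 3: start y=0.000, vy=5.856 → t=1.171, apex=1.715, x_land=27.698, impact vy=-5.856
  bounce: vy ← 0.53·5.856 = 3.104
Arc 4: start y=0.000, vy=3.104 → t=0.621, apex=0.482, x_land=30.218, impact vy=-3.104
  bounce: vy ← 0.53·3.104 = 1.645
Arc 5: start y=0.000, vy=1.645 → t=0.329, apex=0.135, x_land=31.554, impact vy=-1.645
  bounce: vy ← 0.53·1.645 = 0.872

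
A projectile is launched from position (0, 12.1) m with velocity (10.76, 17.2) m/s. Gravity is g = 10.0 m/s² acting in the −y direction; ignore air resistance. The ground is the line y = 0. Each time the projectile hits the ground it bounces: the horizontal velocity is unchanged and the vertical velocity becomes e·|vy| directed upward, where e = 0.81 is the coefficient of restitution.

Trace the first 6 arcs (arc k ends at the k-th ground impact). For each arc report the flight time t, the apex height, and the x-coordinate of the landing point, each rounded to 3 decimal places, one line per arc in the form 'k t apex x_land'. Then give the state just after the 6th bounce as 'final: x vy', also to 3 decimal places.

1 4.039 26.892 43.461
2 3.757 17.644 83.886
3 3.043 11.576 116.631
4 2.465 7.595 143.154
5 1.997 4.983 164.638
6 1.617 3.269 182.040
final: 182.040 6.550

Arc 1: start y=12.100, vy=17.200 → t=4.039, apex=26.892, x_land=43.461, impact vy=-23.191
  bounce: vy ← 0.81·23.191 = 18.785
Arc 2: start y=0.000, vy=18.785 → t=3.757, apex=17.644, x_land=83.886, impact vy=-18.785
  bounce: vy ← 0.81·18.785 = 15.216
Arc 3: start y=0.000, vy=15.216 → t=3.043, apex=11.576, x_land=116.631, impact vy=-15.216
  bounce: vy ← 0.81·15.216 = 12.325
Arc 4: start y=0.000, vy=12.325 → t=2.465, apex=7.595, x_land=143.154, impact vy=-12.325
  bounce: vy ← 0.81·12.325 = 9.983
Arc 5: start y=0.000, vy=9.983 → t=1.997, apex=4.983, x_land=164.638, impact vy=-9.983
  bounce: vy ← 0.81·9.983 = 8.086
Arc 6: start y=0.000, vy=8.086 → t=1.617, apex=3.269, x_land=182.040, impact vy=-8.086
  bounce: vy ← 0.81·8.086 = 6.550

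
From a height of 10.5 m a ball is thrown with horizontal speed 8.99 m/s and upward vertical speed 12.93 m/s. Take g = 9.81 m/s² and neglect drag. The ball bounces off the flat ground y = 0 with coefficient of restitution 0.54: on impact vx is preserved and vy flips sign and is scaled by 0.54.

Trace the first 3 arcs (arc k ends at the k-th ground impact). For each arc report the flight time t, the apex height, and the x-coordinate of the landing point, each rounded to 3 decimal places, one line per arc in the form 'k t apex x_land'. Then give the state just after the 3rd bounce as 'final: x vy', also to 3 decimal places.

1 3.287 19.021 29.553
2 2.127 5.547 48.672
3 1.148 1.617 58.997
final: 58.997 3.042

Arc 1: start y=10.500, vy=12.930 → t=3.287, apex=19.021, x_land=29.553, impact vy=-19.318
  bounce: vy ← 0.54·19.318 = 10.432
Arc 2: start y=0.000, vy=10.432 → t=2.127, apex=5.547, x_land=48.672, impact vy=-10.432
  bounce: vy ← 0.54·10.432 = 5.633
Arc 3: start y=0.000, vy=5.633 → t=1.148, apex=1.617, x_land=58.997, impact vy=-5.633
  bounce: vy ← 0.54·5.633 = 3.042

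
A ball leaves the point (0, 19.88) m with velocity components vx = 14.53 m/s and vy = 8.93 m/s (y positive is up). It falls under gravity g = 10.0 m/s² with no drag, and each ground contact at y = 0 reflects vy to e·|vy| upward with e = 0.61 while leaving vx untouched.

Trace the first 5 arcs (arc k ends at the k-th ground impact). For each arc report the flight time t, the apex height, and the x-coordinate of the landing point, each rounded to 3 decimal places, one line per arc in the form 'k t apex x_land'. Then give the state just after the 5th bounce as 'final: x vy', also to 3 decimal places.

Arc 1: start y=19.880, vy=8.930 → t=3.078, apex=23.867, x_land=44.721, impact vy=-21.848
  bounce: vy ← 0.61·21.848 = 13.327
Arc 2: start y=0.000, vy=13.327 → t=2.665, apex=8.881, x_land=83.450, impact vy=-13.327
  bounce: vy ← 0.61·13.327 = 8.130
Arc 3: start y=0.000, vy=8.130 → t=1.626, apex=3.305, x_land=107.075, impact vy=-8.130
  bounce: vy ← 0.61·8.130 = 4.959
Arc 4: start y=0.000, vy=4.959 → t=0.992, apex=1.230, x_land=121.486, impact vy=-4.959
  bounce: vy ← 0.61·4.959 = 3.025
Arc 5: start y=0.000, vy=3.025 → t=0.605, apex=0.458, x_land=130.277, impact vy=-3.025
  bounce: vy ← 0.61·3.025 = 1.845

1 3.078 23.867 44.721
2 2.665 8.881 83.450
3 1.626 3.305 107.075
4 0.992 1.230 121.486
5 0.605 0.458 130.277
final: 130.277 1.845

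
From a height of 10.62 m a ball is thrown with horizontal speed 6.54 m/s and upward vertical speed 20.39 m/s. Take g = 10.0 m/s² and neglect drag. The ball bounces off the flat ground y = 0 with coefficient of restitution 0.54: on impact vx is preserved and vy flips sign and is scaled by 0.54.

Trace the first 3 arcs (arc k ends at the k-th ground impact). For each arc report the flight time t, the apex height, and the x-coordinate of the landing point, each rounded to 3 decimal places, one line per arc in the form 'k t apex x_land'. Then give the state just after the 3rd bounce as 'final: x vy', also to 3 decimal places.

Arc 1: start y=10.620, vy=20.390 → t=4.545, apex=31.408, x_land=29.726, impact vy=-25.063
  bounce: vy ← 0.54·25.063 = 13.534
Arc 2: start y=0.000, vy=13.534 → t=2.707, apex=9.158, x_land=47.429, impact vy=-13.534
  bounce: vy ← 0.54·13.534 = 7.308
Arc 3: start y=0.000, vy=7.308 → t=1.462, apex=2.671, x_land=56.988, impact vy=-7.308
  bounce: vy ← 0.54·7.308 = 3.947

1 4.545 31.408 29.726
2 2.707 9.158 47.429
3 1.462 2.671 56.988
final: 56.988 3.947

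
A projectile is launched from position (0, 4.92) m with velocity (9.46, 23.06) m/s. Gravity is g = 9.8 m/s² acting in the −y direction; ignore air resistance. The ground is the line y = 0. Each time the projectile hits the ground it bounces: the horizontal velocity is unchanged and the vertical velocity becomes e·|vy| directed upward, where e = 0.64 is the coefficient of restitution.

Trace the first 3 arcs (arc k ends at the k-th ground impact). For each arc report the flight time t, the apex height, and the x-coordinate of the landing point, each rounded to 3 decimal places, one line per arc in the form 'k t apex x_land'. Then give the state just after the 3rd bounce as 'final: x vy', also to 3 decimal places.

1 4.911 32.051 46.454
2 3.274 13.128 77.423
3 2.095 5.377 97.243
final: 97.243 6.570

Arc 1: start y=4.920, vy=23.060 → t=4.911, apex=32.051, x_land=46.454, impact vy=-25.064
  bounce: vy ← 0.64·25.064 = 16.041
Arc 2: start y=0.000, vy=16.041 → t=3.274, apex=13.128, x_land=77.423, impact vy=-16.041
  bounce: vy ← 0.64·16.041 = 10.266
Arc 3: start y=0.000, vy=10.266 → t=2.095, apex=5.377, x_land=97.243, impact vy=-10.266
  bounce: vy ← 0.64·10.266 = 6.570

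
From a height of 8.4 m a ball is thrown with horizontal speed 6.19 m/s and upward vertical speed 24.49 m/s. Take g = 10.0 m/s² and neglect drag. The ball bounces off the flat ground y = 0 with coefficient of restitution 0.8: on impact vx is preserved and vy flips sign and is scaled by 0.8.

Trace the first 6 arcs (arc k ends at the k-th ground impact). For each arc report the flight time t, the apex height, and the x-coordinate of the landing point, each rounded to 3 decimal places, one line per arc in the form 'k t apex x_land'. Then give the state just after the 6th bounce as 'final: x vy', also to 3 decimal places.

1 5.220 38.388 32.311
2 4.433 24.568 59.753
3 3.547 15.724 81.707
4 2.837 10.063 99.271
5 2.270 6.440 113.321
6 1.816 4.122 124.562
final: 124.562 7.264

Arc 1: start y=8.400, vy=24.490 → t=5.220, apex=38.388, x_land=32.311, impact vy=-27.708
  bounce: vy ← 0.8·27.708 = 22.167
Arc 2: start y=0.000, vy=22.167 → t=4.433, apex=24.568, x_land=59.753, impact vy=-22.167
  bounce: vy ← 0.8·22.167 = 17.733
Arc 3: start y=0.000, vy=17.733 → t=3.547, apex=15.724, x_land=81.707, impact vy=-17.733
  bounce: vy ← 0.8·17.733 = 14.187
Arc 4: start y=0.000, vy=14.187 → t=2.837, apex=10.063, x_land=99.271, impact vy=-14.187
  bounce: vy ← 0.8·14.187 = 11.349
Arc 5: start y=0.000, vy=11.349 → t=2.270, apex=6.440, x_land=113.321, impact vy=-11.349
  bounce: vy ← 0.8·11.349 = 9.080
Arc 6: start y=0.000, vy=9.080 → t=1.816, apex=4.122, x_land=124.562, impact vy=-9.080
  bounce: vy ← 0.8·9.080 = 7.264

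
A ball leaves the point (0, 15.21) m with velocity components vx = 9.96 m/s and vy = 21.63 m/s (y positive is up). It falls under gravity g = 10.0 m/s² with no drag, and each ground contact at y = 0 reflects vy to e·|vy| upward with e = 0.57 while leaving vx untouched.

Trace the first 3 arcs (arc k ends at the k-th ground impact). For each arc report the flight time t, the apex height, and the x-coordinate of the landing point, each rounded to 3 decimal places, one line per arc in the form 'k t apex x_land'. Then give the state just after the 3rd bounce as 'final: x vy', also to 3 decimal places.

Arc 1: start y=15.210, vy=21.630 → t=4.942, apex=38.603, x_land=49.218, impact vy=-27.786
  bounce: vy ← 0.57·27.786 = 15.838
Arc 2: start y=0.000, vy=15.838 → t=3.168, apex=12.542, x_land=80.767, impact vy=-15.838
  bounce: vy ← 0.57·15.838 = 9.028
Arc 3: start y=0.000, vy=9.028 → t=1.806, apex=4.075, x_land=98.751, impact vy=-9.028
  bounce: vy ← 0.57·9.028 = 5.146

1 4.942 38.603 49.218
2 3.168 12.542 80.767
3 1.806 4.075 98.751
final: 98.751 5.146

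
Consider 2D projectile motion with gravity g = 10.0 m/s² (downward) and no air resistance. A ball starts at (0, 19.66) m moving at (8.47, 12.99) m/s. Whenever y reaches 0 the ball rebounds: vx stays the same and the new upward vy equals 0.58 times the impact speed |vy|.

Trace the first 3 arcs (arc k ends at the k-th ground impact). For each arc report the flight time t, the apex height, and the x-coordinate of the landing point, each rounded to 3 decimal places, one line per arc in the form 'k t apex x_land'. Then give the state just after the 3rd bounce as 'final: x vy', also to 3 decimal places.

1 3.670 28.097 31.081
2 2.750 9.452 54.372
3 1.595 3.180 67.881
final: 67.881 4.625

Arc 1: start y=19.660, vy=12.990 → t=3.670, apex=28.097, x_land=31.081, impact vy=-23.705
  bounce: vy ← 0.58·23.705 = 13.749
Arc 2: start y=0.000, vy=13.749 → t=2.750, apex=9.452, x_land=54.372, impact vy=-13.749
  bounce: vy ← 0.58·13.749 = 7.974
Arc 3: start y=0.000, vy=7.974 → t=1.595, apex=3.180, x_land=67.881, impact vy=-7.974
  bounce: vy ← 0.58·7.974 = 4.625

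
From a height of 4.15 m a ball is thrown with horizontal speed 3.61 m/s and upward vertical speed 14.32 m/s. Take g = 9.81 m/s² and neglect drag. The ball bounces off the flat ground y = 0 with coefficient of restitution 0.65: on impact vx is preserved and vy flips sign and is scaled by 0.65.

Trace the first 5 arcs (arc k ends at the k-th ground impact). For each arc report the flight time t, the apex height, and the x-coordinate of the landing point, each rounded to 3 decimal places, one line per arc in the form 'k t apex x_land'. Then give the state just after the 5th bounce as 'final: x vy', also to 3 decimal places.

1 3.185 14.602 11.498
2 2.243 6.169 19.595
3 1.458 2.606 24.859
4 0.948 1.101 28.280
5 0.616 0.465 30.503
final: 30.503 1.964

Arc 1: start y=4.150, vy=14.320 → t=3.185, apex=14.602, x_land=11.498, impact vy=-16.926
  bounce: vy ← 0.65·16.926 = 11.002
Arc 2: start y=0.000, vy=11.002 → t=2.243, apex=6.169, x_land=19.595, impact vy=-11.002
  bounce: vy ← 0.65·11.002 = 7.151
Arc 3: start y=0.000, vy=7.151 → t=1.458, apex=2.606, x_land=24.859, impact vy=-7.151
  bounce: vy ← 0.65·7.151 = 4.648
Arc 4: start y=0.000, vy=4.648 → t=0.948, apex=1.101, x_land=28.280, impact vy=-4.648
  bounce: vy ← 0.65·4.648 = 3.021
Arc 5: start y=0.000, vy=3.021 → t=0.616, apex=0.465, x_land=30.503, impact vy=-3.021
  bounce: vy ← 0.65·3.021 = 1.964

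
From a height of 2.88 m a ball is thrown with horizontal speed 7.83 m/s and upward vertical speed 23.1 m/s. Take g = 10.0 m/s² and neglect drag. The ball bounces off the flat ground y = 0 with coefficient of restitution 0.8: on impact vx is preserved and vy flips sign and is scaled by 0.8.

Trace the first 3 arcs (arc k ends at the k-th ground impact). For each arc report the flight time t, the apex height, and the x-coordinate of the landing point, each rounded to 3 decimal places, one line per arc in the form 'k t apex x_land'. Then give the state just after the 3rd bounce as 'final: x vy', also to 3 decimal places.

Arc 1: start y=2.880, vy=23.100 → t=4.741, apex=29.561, x_land=37.126, impact vy=-24.315
  bounce: vy ← 0.8·24.315 = 19.452
Arc 2: start y=0.000, vy=19.452 → t=3.890, apex=18.919, x_land=67.587, impact vy=-19.452
  bounce: vy ← 0.8·19.452 = 15.561
Arc 3: start y=0.000, vy=15.561 → t=3.112, apex=12.108, x_land=91.957, impact vy=-15.561
  bounce: vy ← 0.8·15.561 = 12.449

1 4.741 29.561 37.126
2 3.890 18.919 67.587
3 3.112 12.108 91.957
final: 91.957 12.449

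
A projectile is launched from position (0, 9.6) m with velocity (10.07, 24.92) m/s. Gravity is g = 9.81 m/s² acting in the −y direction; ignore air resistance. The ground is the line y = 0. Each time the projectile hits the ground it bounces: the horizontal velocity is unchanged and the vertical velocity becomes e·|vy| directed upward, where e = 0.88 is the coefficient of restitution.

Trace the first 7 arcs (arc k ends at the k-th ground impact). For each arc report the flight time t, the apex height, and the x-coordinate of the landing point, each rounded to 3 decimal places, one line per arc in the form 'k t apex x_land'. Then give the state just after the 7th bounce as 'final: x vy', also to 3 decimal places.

1 5.440 41.252 54.784
2 5.104 31.945 106.181
3 4.492 24.738 151.411
4 3.953 19.157 191.214
5 3.478 14.836 226.240
6 3.061 11.489 257.063
7 2.694 8.897 284.187
final: 284.187 11.627

Arc 1: start y=9.600, vy=24.920 → t=5.440, apex=41.252, x_land=54.784, impact vy=-28.449
  bounce: vy ← 0.88·28.449 = 25.035
Arc 2: start y=0.000, vy=25.035 → t=5.104, apex=31.945, x_land=106.181, impact vy=-25.035
  bounce: vy ← 0.88·25.035 = 22.031
Arc 3: start y=0.000, vy=22.031 → t=4.492, apex=24.738, x_land=151.411, impact vy=-22.031
  bounce: vy ← 0.88·22.031 = 19.387
Arc 4: start y=0.000, vy=19.387 → t=3.953, apex=19.157, x_land=191.214, impact vy=-19.387
  bounce: vy ← 0.88·19.387 = 17.061
Arc 5: start y=0.000, vy=17.061 → t=3.478, apex=14.836, x_land=226.240, impact vy=-17.061
  bounce: vy ← 0.88·17.061 = 15.014
Arc 6: start y=0.000, vy=15.014 → t=3.061, apex=11.489, x_land=257.063, impact vy=-15.014
  bounce: vy ← 0.88·15.014 = 13.212
Arc 7: start y=0.000, vy=13.212 → t=2.694, apex=8.897, x_land=284.187, impact vy=-13.212
  bounce: vy ← 0.88·13.212 = 11.627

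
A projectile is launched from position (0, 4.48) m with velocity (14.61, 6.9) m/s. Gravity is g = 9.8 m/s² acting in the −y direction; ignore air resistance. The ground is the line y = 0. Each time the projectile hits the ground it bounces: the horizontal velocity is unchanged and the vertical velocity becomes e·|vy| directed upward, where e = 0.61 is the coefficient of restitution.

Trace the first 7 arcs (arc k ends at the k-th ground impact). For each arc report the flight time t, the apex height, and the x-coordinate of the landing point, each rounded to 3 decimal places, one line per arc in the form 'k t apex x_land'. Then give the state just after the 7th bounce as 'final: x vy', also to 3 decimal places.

Arc 1: start y=4.480, vy=6.900 → t=1.892, apex=6.909, x_land=27.635, impact vy=-11.637
  bounce: vy ← 0.61·11.637 = 7.099
Arc 2: start y=0.000, vy=7.099 → t=1.449, apex=2.571, x_land=48.800, impact vy=-7.099
  bounce: vy ← 0.61·7.099 = 4.330
Arc 3: start y=0.000, vy=4.330 → t=0.884, apex=0.957, x_land=61.711, impact vy=-4.330
  bounce: vy ← 0.61·4.330 = 2.641
Arc 4: start y=0.000, vy=2.641 → t=0.539, apex=0.356, x_land=69.587, impact vy=-2.641
  bounce: vy ← 0.61·2.641 = 1.611
Arc 5: start y=0.000, vy=1.611 → t=0.329, apex=0.132, x_land=74.391, impact vy=-1.611
  bounce: vy ← 0.61·1.611 = 0.983
Arc 6: start y=0.000, vy=0.983 → t=0.201, apex=0.049, x_land=77.321, impact vy=-0.983
  bounce: vy ← 0.61·0.983 = 0.600
Arc 7: start y=0.000, vy=0.600 → t=0.122, apex=0.018, x_land=79.109, impact vy=-0.600
  bounce: vy ← 0.61·0.600 = 0.366

1 1.892 6.909 27.635
2 1.449 2.571 48.800
3 0.884 0.957 61.711
4 0.539 0.356 69.587
5 0.329 0.132 74.391
6 0.201 0.049 77.321
7 0.122 0.018 79.109
final: 79.109 0.366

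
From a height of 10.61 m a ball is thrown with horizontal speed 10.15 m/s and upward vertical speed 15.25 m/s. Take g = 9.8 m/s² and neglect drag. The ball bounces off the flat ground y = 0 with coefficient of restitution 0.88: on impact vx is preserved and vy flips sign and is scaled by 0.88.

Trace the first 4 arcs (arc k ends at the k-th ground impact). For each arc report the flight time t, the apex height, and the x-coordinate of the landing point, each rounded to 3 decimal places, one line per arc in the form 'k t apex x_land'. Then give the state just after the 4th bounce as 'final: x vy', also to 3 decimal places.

1 3.698 22.475 37.533
2 3.769 17.405 75.792
3 3.317 13.478 109.460
4 2.919 10.438 139.088
final: 139.088 12.587

Arc 1: start y=10.610, vy=15.250 → t=3.698, apex=22.475, x_land=37.533, impact vy=-20.989
  bounce: vy ← 0.88·20.989 = 18.470
Arc 2: start y=0.000, vy=18.470 → t=3.769, apex=17.405, x_land=75.792, impact vy=-18.470
  bounce: vy ← 0.88·18.470 = 16.254
Arc 3: start y=0.000, vy=16.254 → t=3.317, apex=13.478, x_land=109.460, impact vy=-16.254
  bounce: vy ← 0.88·16.254 = 14.303
Arc 4: start y=0.000, vy=14.303 → t=2.919, apex=10.438, x_land=139.088, impact vy=-14.303
  bounce: vy ← 0.88·14.303 = 12.587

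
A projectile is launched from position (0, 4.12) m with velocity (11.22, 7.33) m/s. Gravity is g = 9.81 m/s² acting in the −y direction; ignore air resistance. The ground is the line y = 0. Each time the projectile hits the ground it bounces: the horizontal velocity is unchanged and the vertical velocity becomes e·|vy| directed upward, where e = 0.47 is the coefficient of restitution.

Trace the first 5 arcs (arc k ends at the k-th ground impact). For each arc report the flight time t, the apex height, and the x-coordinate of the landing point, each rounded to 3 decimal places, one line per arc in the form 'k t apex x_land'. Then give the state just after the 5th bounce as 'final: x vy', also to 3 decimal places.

Arc 1: start y=4.120, vy=7.330 → t=1.930, apex=6.858, x_land=21.651, impact vy=-11.600
  bounce: vy ← 0.47·11.600 = 5.452
Arc 2: start y=0.000, vy=5.452 → t=1.112, apex=1.515, x_land=34.122, impact vy=-5.452
  bounce: vy ← 0.47·5.452 = 2.562
Arc 3: start y=0.000, vy=2.562 → t=0.522, apex=0.335, x_land=39.984, impact vy=-2.562
  bounce: vy ← 0.47·2.562 = 1.204
Arc 4: start y=0.000, vy=1.204 → t=0.246, apex=0.074, x_land=42.739, impact vy=-1.204
  bounce: vy ← 0.47·1.204 = 0.566
Arc 5: start y=0.000, vy=0.566 → t=0.115, apex=0.016, x_land=44.034, impact vy=-0.566
  bounce: vy ← 0.47·0.566 = 0.266

1 1.930 6.858 21.651
2 1.112 1.515 34.122
3 0.522 0.335 39.984
4 0.246 0.074 42.739
5 0.115 0.016 44.034
final: 44.034 0.266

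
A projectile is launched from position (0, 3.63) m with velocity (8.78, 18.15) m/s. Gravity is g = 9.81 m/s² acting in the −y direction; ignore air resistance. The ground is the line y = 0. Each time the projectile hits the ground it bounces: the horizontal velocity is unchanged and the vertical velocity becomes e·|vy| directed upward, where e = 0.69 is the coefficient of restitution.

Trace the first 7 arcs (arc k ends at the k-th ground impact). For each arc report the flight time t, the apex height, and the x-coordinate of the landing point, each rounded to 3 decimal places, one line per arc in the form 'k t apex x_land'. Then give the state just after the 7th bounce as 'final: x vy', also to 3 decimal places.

1 3.891 20.420 34.159
2 2.816 9.722 58.881
3 1.943 4.629 75.939
4 1.341 2.204 87.709
5 0.925 1.049 95.831
6 0.638 0.500 101.434
7 0.440 0.238 105.301
final: 105.301 1.490

Arc 1: start y=3.630, vy=18.150 → t=3.891, apex=20.420, x_land=34.159, impact vy=-20.016
  bounce: vy ← 0.69·20.016 = 13.811
Arc 2: start y=0.000, vy=13.811 → t=2.816, apex=9.722, x_land=58.881, impact vy=-13.811
  bounce: vy ← 0.69·13.811 = 9.530
Arc 3: start y=0.000, vy=9.530 → t=1.943, apex=4.629, x_land=75.939, impact vy=-9.530
  bounce: vy ← 0.69·9.530 = 6.575
Arc 4: start y=0.000, vy=6.575 → t=1.341, apex=2.204, x_land=87.709, impact vy=-6.575
  bounce: vy ← 0.69·6.575 = 4.537
Arc 5: start y=0.000, vy=4.537 → t=0.925, apex=1.049, x_land=95.831, impact vy=-4.537
  bounce: vy ← 0.69·4.537 = 3.131
Arc 6: start y=0.000, vy=3.131 → t=0.638, apex=0.500, x_land=101.434, impact vy=-3.131
  bounce: vy ← 0.69·3.131 = 2.160
Arc 7: start y=0.000, vy=2.160 → t=0.440, apex=0.238, x_land=105.301, impact vy=-2.160
  bounce: vy ← 0.69·2.160 = 1.490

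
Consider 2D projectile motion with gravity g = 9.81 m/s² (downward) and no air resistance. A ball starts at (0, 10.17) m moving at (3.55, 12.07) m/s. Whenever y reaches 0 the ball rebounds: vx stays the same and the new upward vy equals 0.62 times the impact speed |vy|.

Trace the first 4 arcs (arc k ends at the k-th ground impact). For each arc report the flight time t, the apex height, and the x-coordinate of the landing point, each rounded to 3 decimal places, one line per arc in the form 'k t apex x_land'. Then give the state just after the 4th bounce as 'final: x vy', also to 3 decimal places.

1 3.124 17.595 11.092
2 2.349 6.764 19.429
3 1.456 2.600 24.598
4 0.903 0.999 27.803
final: 27.803 2.745

Arc 1: start y=10.170, vy=12.070 → t=3.124, apex=17.595, x_land=11.092, impact vy=-18.580
  bounce: vy ← 0.62·18.580 = 11.520
Arc 2: start y=0.000, vy=11.520 → t=2.349, apex=6.764, x_land=19.429, impact vy=-11.520
  bounce: vy ← 0.62·11.520 = 7.142
Arc 3: start y=0.000, vy=7.142 → t=1.456, apex=2.600, x_land=24.598, impact vy=-7.142
  bounce: vy ← 0.62·7.142 = 4.428
Arc 4: start y=0.000, vy=4.428 → t=0.903, apex=0.999, x_land=27.803, impact vy=-4.428
  bounce: vy ← 0.62·4.428 = 2.745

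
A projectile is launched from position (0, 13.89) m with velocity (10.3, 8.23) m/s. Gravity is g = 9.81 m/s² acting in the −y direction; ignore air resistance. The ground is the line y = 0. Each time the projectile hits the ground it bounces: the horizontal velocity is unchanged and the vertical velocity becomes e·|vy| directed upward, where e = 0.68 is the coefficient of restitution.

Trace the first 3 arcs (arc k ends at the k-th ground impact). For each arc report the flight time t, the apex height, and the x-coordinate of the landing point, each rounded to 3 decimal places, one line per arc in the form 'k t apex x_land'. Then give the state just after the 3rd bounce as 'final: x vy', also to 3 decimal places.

Arc 1: start y=13.890, vy=8.230 → t=2.719, apex=17.342, x_land=28.008, impact vy=-18.446
  bounce: vy ← 0.68·18.446 = 12.543
Arc 2: start y=0.000, vy=12.543 → t=2.557, apex=8.019, x_land=54.348, impact vy=-12.543
  bounce: vy ← 0.68·12.543 = 8.529
Arc 3: start y=0.000, vy=8.529 → t=1.739, apex=3.708, x_land=72.259, impact vy=-8.529
  bounce: vy ← 0.68·8.529 = 5.800

1 2.719 17.342 28.008
2 2.557 8.019 54.348
3 1.739 3.708 72.259
final: 72.259 5.800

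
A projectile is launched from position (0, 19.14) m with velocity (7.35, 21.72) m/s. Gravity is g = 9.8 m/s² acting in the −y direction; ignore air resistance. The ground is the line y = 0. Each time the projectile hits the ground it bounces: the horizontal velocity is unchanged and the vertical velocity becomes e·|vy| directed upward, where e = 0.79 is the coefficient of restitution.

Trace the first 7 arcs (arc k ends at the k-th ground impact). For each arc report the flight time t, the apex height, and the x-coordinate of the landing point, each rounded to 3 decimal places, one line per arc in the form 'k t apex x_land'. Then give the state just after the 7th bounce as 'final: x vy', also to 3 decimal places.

Arc 1: start y=19.140, vy=21.720 → t=5.186, apex=43.209, x_land=38.116, impact vy=-29.102
  bounce: vy ← 0.79·29.102 = 22.990
Arc 2: start y=0.000, vy=22.990 → t=4.692, apex=26.967, x_land=72.602, impact vy=-22.990
  bounce: vy ← 0.79·22.990 = 18.162
Arc 3: start y=0.000, vy=18.162 → t=3.707, apex=16.830, x_land=99.845, impact vy=-18.162
  bounce: vy ← 0.79·18.162 = 14.348
Arc 4: start y=0.000, vy=14.348 → t=2.928, apex=10.504, x_land=121.367, impact vy=-14.348
  bounce: vy ← 0.79·14.348 = 11.335
Arc 5: start y=0.000, vy=11.335 → t=2.313, apex=6.555, x_land=138.370, impact vy=-11.335
  bounce: vy ← 0.79·11.335 = 8.955
Arc 6: start y=0.000, vy=8.955 → t=1.827, apex=4.091, x_land=151.802, impact vy=-8.955
  bounce: vy ← 0.79·8.955 = 7.074
Arc 7: start y=0.000, vy=7.074 → t=1.444, apex=2.553, x_land=162.413, impact vy=-7.074
  bounce: vy ← 0.79·7.074 = 5.589

1 5.186 43.209 38.116
2 4.692 26.967 72.602
3 3.707 16.830 99.845
4 2.928 10.504 121.367
5 2.313 6.555 138.370
6 1.827 4.091 151.802
7 1.444 2.553 162.413
final: 162.413 5.589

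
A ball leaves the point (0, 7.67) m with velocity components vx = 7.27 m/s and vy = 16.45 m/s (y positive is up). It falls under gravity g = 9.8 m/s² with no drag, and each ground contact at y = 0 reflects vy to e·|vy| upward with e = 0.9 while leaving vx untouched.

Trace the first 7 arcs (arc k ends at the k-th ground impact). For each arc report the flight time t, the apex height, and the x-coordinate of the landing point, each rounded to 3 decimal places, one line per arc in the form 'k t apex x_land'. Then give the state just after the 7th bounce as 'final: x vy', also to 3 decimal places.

Arc 1: start y=7.670, vy=16.450 → t=3.772, apex=21.476, x_land=27.423, impact vy=-20.517
  bounce: vy ← 0.9·20.517 = 18.465
Arc 2: start y=0.000, vy=18.465 → t=3.768, apex=17.396, x_land=54.819, impact vy=-18.465
  bounce: vy ← 0.9·18.465 = 16.619
Arc 3: start y=0.000, vy=16.619 → t=3.392, apex=14.091, x_land=79.476, impact vy=-16.619
  bounce: vy ← 0.9·16.619 = 14.957
Arc 4: start y=0.000, vy=14.957 → t=3.052, apex=11.413, x_land=101.667, impact vy=-14.957
  bounce: vy ← 0.9·14.957 = 13.461
Arc 5: start y=0.000, vy=13.461 → t=2.747, apex=9.245, x_land=121.638, impact vy=-13.461
  bounce: vy ← 0.9·13.461 = 12.115
Arc 6: start y=0.000, vy=12.115 → t=2.472, apex=7.488, x_land=139.613, impact vy=-12.115
  bounce: vy ← 0.9·12.115 = 10.903
Arc 7: start y=0.000, vy=10.903 → t=2.225, apex=6.066, x_land=155.790, impact vy=-10.903
  bounce: vy ← 0.9·10.903 = 9.813

1 3.772 21.476 27.423
2 3.768 17.396 54.819
3 3.392 14.091 79.476
4 3.052 11.413 101.667
5 2.747 9.245 121.638
6 2.472 7.488 139.613
7 2.225 6.066 155.790
final: 155.790 9.813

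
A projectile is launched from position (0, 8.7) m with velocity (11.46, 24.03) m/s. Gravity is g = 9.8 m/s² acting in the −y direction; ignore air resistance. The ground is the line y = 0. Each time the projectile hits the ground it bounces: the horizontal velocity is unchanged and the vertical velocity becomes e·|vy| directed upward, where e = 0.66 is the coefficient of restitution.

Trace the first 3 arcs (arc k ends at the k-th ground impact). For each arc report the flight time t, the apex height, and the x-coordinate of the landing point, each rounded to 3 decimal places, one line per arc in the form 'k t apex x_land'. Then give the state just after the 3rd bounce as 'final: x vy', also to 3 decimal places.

Arc 1: start y=8.700, vy=24.030 → t=5.243, apex=38.161, x_land=60.082, impact vy=-27.349
  bounce: vy ← 0.66·27.349 = 18.050
Arc 2: start y=0.000, vy=18.050 → t=3.684, apex=16.623, x_land=102.297, impact vy=-18.050
  bounce: vy ← 0.66·18.050 = 11.913
Arc 3: start y=0.000, vy=11.913 → t=2.431, apex=7.241, x_land=130.160, impact vy=-11.913
  bounce: vy ← 0.66·11.913 = 7.863

1 5.243 38.161 60.082
2 3.684 16.623 102.297
3 2.431 7.241 130.160
final: 130.160 7.863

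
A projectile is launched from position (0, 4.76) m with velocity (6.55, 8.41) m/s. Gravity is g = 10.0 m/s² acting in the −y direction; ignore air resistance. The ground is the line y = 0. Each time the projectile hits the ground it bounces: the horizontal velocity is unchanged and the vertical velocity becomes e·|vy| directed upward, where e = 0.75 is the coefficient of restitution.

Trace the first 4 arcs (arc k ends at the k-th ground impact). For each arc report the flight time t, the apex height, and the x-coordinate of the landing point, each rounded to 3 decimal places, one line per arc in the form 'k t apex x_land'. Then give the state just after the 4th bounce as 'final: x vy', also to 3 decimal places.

1 2.129 8.296 13.946
2 1.932 4.667 26.602
3 1.449 2.625 36.094
4 1.087 1.477 43.213
final: 43.213 4.076

Arc 1: start y=4.760, vy=8.410 → t=2.129, apex=8.296, x_land=13.946, impact vy=-12.881
  bounce: vy ← 0.75·12.881 = 9.661
Arc 2: start y=0.000, vy=9.661 → t=1.932, apex=4.667, x_land=26.602, impact vy=-9.661
  bounce: vy ← 0.75·9.661 = 7.246
Arc 3: start y=0.000, vy=7.246 → t=1.449, apex=2.625, x_land=36.094, impact vy=-7.246
  bounce: vy ← 0.75·7.246 = 5.434
Arc 4: start y=0.000, vy=5.434 → t=1.087, apex=1.477, x_land=43.213, impact vy=-5.434
  bounce: vy ← 0.75·5.434 = 4.076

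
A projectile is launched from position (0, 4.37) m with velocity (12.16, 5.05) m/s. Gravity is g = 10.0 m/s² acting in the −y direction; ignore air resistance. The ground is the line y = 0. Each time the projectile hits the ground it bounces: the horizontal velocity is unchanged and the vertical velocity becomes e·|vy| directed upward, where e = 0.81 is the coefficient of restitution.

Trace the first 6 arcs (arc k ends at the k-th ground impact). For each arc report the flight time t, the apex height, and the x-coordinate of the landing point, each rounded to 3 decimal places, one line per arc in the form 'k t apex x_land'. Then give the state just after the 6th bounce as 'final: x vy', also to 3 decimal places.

1 1.568 5.645 19.061
2 1.721 3.704 39.993
3 1.394 2.430 56.947
4 1.129 1.594 70.681
5 0.915 1.046 81.805
6 0.741 0.686 90.815
final: 90.815 3.001

Arc 1: start y=4.370, vy=5.050 → t=1.568, apex=5.645, x_land=19.061, impact vy=-10.626
  bounce: vy ← 0.81·10.626 = 8.607
Arc 2: start y=0.000, vy=8.607 → t=1.721, apex=3.704, x_land=39.993, impact vy=-8.607
  bounce: vy ← 0.81·8.607 = 6.971
Arc 3: start y=0.000, vy=6.971 → t=1.394, apex=2.430, x_land=56.947, impact vy=-6.971
  bounce: vy ← 0.81·6.971 = 5.647
Arc 4: start y=0.000, vy=5.647 → t=1.129, apex=1.594, x_land=70.681, impact vy=-5.647
  bounce: vy ← 0.81·5.647 = 4.574
Arc 5: start y=0.000, vy=4.574 → t=0.915, apex=1.046, x_land=81.805, impact vy=-4.574
  bounce: vy ← 0.81·4.574 = 3.705
Arc 6: start y=0.000, vy=3.705 → t=0.741, apex=0.686, x_land=90.815, impact vy=-3.705
  bounce: vy ← 0.81·3.705 = 3.001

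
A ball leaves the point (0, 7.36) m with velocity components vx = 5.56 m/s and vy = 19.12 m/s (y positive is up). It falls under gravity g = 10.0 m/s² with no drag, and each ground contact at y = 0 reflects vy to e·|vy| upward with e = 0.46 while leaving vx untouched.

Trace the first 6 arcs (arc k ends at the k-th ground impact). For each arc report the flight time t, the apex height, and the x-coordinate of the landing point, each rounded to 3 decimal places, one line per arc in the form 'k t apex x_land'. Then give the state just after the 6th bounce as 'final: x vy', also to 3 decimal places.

Arc 1: start y=7.360, vy=19.120 → t=4.176, apex=25.639, x_land=23.221, impact vy=-22.645
  bounce: vy ← 0.46·22.645 = 10.416
Arc 2: start y=0.000, vy=10.416 → t=2.083, apex=5.425, x_land=34.804, impact vy=-10.416
  bounce: vy ← 0.46·10.416 = 4.792
Arc 3: start y=0.000, vy=4.792 → t=0.958, apex=1.148, x_land=40.132, impact vy=-4.792
  bounce: vy ← 0.46·4.792 = 2.204
Arc 4: start y=0.000, vy=2.204 → t=0.441, apex=0.243, x_land=42.583, impact vy=-2.204
  bounce: vy ← 0.46·2.204 = 1.014
Arc 5: start y=0.000, vy=1.014 → t=0.203, apex=0.051, x_land=43.711, impact vy=-1.014
  bounce: vy ← 0.46·1.014 = 0.466
Arc 6: start y=0.000, vy=0.466 → t=0.093, apex=0.011, x_land=44.230, impact vy=-0.466
  bounce: vy ← 0.46·0.466 = 0.215

1 4.176 25.639 23.221
2 2.083 5.425 34.804
3 0.958 1.148 40.132
4 0.441 0.243 42.583
5 0.203 0.051 43.711
6 0.093 0.011 44.230
final: 44.230 0.215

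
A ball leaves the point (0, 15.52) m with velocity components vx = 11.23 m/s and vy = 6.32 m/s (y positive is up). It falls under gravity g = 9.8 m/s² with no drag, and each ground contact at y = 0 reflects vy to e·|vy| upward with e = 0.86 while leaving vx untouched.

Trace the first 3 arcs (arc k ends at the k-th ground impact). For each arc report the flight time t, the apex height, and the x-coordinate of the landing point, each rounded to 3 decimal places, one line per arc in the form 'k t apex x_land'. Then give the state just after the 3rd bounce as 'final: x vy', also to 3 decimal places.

Arc 1: start y=15.520, vy=6.320 → t=2.538, apex=17.558, x_land=28.500, impact vy=-18.551
  bounce: vy ← 0.86·18.551 = 15.954
Arc 2: start y=0.000, vy=15.954 → t=3.256, apex=12.986, x_land=65.063, impact vy=-15.954
  bounce: vy ← 0.86·15.954 = 13.720
Arc 3: start y=0.000, vy=13.720 → t=2.800, apex=9.604, x_land=96.508, impact vy=-13.720
  bounce: vy ← 0.86·13.720 = 11.799

1 2.538 17.558 28.500
2 3.256 12.986 65.063
3 2.800 9.604 96.508
final: 96.508 11.799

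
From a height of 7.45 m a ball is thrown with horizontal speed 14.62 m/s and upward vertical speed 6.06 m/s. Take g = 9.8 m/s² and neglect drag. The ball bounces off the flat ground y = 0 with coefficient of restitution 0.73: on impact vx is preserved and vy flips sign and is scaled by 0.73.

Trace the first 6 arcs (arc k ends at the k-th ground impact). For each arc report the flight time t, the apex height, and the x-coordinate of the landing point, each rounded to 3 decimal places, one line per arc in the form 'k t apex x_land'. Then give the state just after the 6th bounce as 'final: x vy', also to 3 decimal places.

Arc 1: start y=7.450, vy=6.060 → t=1.998, apex=9.324, x_land=29.208, impact vy=-13.518
  bounce: vy ← 0.73·13.518 = 9.868
Arc 2: start y=0.000, vy=9.868 → t=2.014, apex=4.969, x_land=58.651, impact vy=-9.868
  bounce: vy ← 0.73·9.868 = 7.204
Arc 3: start y=0.000, vy=7.204 → t=1.470, apex=2.648, x_land=80.146, impact vy=-7.204
  bounce: vy ← 0.73·7.204 = 5.259
Arc 4: start y=0.000, vy=5.259 → t=1.073, apex=1.411, x_land=95.836, impact vy=-5.259
  bounce: vy ← 0.73·5.259 = 3.839
Arc 5: start y=0.000, vy=3.839 → t=0.783, apex=0.752, x_land=107.290, impact vy=-3.839
  bounce: vy ← 0.73·3.839 = 2.802
Arc 6: start y=0.000, vy=2.802 → t=0.572, apex=0.401, x_land=115.652, impact vy=-2.802
  bounce: vy ← 0.73·2.802 = 2.046

1 1.998 9.324 29.208
2 2.014 4.969 58.651
3 1.470 2.648 80.146
4 1.073 1.411 95.836
5 0.783 0.752 107.290
6 0.572 0.401 115.652
final: 115.652 2.046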